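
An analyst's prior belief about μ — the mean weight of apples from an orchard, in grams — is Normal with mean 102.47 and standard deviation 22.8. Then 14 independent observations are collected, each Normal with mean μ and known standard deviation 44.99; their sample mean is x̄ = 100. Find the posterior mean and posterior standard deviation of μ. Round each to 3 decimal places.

Prior precision 1/τ₀² = 1/22.8² = 0.00192367; data precision n/σ² = 14/44.99² = 0.00691665.
Posterior precision = 0.00192367 + 0.00691665 = 0.00884032, giving posterior SD = 1/√0.00884032 = 10.636.
Posterior mean = (0.00192367·102.47 + 0.00691665·100) / 0.00884032 = 100.537.

Posterior mean ≈ 100.537; posterior SD ≈ 10.636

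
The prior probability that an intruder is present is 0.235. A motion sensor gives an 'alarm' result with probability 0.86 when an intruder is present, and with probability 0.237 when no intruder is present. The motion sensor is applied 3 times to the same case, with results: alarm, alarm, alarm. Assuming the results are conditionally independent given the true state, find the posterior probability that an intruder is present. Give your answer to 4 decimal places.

Let H be the event that an intruder is present; start with P(H) = 0.235. P('alarm'|H) = 0.86, P('alarm'|¬H) = 0.237.
Update on result 1 ('alarm'): P(H) ← 0.86·0.2350 / (0.86·0.2350 + 0.237·0.7650) = 0.20210/0.38340 = 0.5271.
Update on result 2 ('alarm'): P(H) ← 0.86·0.5271 / (0.86·0.5271 + 0.237·0.4729) = 0.45332/0.56540 = 0.8018.
Update on result 3 ('alarm'): P(H) ← 0.86·0.8018 / (0.86·0.8018 + 0.237·0.1982) = 0.68953/0.73651 = 0.9362.

Posterior P(H) ≈ 0.9362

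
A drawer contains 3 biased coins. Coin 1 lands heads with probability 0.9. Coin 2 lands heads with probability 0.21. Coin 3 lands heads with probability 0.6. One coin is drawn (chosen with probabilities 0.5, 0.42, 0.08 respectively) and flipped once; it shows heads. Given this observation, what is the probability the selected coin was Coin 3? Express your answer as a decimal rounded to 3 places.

Tabulate prior·likelihood by source: [1] prior 0.5, lik 0.9, product 0.4500; [2] prior 0.42, lik 0.21, product 0.08820; [3] prior 0.08, lik 0.6, product 0.04800.
Normalizing constant = 0.58620; the posterior for Coin 3 is its product over the sum, 0.04800/0.58620 = 0.082.

Posterior probability ≈ 0.082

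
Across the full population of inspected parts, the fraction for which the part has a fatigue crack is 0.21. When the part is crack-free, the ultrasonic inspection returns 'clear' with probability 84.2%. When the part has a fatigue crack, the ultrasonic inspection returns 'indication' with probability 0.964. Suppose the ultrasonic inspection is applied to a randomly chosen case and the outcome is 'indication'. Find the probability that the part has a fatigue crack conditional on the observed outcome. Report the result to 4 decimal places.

P(H | E) ≈ 0.6186

Write H for 'the part has a fatigue crack'. Prior odds H:¬H = 0.21/0.79 = 0.26582. For the 'indication' outcome, the likelihood ratio is 0.964/0.158 = 6.1013.
Posterior odds = 0.26582 × 6.1013 = 1.6219, so P(H|E) = 1.6219/(1+1.6219) = 0.6186.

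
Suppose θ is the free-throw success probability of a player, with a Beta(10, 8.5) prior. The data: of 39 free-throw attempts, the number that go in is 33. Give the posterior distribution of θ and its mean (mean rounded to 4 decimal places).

Posterior: Beta(43, 14.5); mean ≈ 0.7478

The binomial likelihood is conjugate to the Beta prior: with 33 successes and 6 failures, the posterior is Beta(10+33, 8.5+6) = Beta(43, 14.5).
Posterior mean = α/(α+β) = 43/57.5 = 0.7478.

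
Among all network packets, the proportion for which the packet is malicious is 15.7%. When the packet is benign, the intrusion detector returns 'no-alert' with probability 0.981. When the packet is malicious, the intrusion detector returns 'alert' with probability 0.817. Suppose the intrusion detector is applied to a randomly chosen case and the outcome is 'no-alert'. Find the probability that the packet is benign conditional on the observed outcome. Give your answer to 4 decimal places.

Let H be the event that the packet is malicious. P(H) = 0.157, so P(¬H) = 0.843. With E the 'no-alert' result, P(E|H) = 0.183 and P(E|¬H) = 0.981.
P(E) = 0.183·0.157 + 0.981·0.843 = 0.028731 + 0.82698 = 0.85571.
By Bayes' theorem, P(H|E) = 0.028731 / 0.85571 = 0.0336. Hence P(¬H|E) = 1 − 0.0336 = 0.9664.

P(¬H | E) ≈ 0.9664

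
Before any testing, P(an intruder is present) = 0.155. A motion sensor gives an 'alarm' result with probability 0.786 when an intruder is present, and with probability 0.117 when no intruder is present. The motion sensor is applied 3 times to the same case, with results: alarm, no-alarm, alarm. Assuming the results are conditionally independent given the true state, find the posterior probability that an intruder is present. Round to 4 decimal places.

Posterior P(H) ≈ 0.6674

Let H be the event that an intruder is present; start with P(H) = 0.155. P('alarm'|H) = 0.786, P('alarm'|¬H) = 0.117.
Update on result 1 ('alarm'): P(H) ← 0.786·0.1550 / (0.786·0.1550 + 0.117·0.8450) = 0.12183/0.22070 = 0.5520.
Update on result 2 ('no-alarm'): P(H) ← 0.214·0.5520 / (0.214·0.5520 + 0.883·0.4480) = 0.11813/0.51369 = 0.2300.
Update on result 3 ('alarm'): P(H) ← 0.786·0.2300 / (0.786·0.2300 + 0.117·0.7700) = 0.18076/0.27085 = 0.6674.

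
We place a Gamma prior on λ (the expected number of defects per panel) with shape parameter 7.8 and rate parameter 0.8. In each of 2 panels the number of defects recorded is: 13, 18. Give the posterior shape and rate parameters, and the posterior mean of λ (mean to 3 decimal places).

The Poisson likelihood adds the total count to the shape and the number of exposure periods to the rate. Here ∑xᵢ = 31 and n = 2, so shape 7.8→38.8 and rate 0.8→2.8.
E[λ | data] = 38.8/2.8 = 13.857.

Posterior: Gamma(shape=38.8, rate=2.8); mean ≈ 13.857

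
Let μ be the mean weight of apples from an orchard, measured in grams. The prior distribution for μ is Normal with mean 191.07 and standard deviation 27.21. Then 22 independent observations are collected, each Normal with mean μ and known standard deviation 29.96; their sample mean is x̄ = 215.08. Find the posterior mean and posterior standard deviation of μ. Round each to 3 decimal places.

Posterior mean ≈ 213.826; posterior SD ≈ 6.218

Prior precision 1/τ₀² = 1/27.21² = 0.00135065; data precision n/σ² = 22/29.96² = 0.0245098.
Posterior precision = 0.00135065 + 0.0245098 = 0.0258604, giving posterior SD = 1/√0.0258604 = 6.218.
Posterior mean = (0.00135065·191.07 + 0.0245098·215.08) / 0.0258604 = 213.826.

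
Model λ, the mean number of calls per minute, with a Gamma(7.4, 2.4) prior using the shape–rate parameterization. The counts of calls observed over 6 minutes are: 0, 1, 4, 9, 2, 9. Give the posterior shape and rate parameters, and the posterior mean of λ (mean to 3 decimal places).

Total count ∑xᵢ = 25 over n = 6 minutes.
Gamma is conjugate to the Poisson likelihood: posterior is Gamma(shape = 7.4+25 = 32.4, rate = 2.4+6 = 8.4).
Posterior mean = shape/rate = 32.4/8.4 = 3.857.

Posterior: Gamma(shape=32.4, rate=8.4); mean ≈ 3.857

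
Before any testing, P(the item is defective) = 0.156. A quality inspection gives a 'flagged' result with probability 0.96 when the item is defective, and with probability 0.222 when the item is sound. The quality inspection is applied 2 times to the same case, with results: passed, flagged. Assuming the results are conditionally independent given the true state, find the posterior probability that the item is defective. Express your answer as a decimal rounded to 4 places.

Posterior P(H) ≈ 0.0395

Let H be the event that the item is defective; start with P(H) = 0.156. P('flagged'|H) = 0.96, P('flagged'|¬H) = 0.222.
Update on result 1 ('passed'): P(H) ← 0.04·0.1560 / (0.04·0.1560 + 0.778·0.8440) = 0.0062400/0.66287 = 0.0094.
Update on result 2 ('flagged'): P(H) ← 0.96·0.0094 / (0.96·0.0094 + 0.222·0.9906) = 0.0090370/0.22895 = 0.0395.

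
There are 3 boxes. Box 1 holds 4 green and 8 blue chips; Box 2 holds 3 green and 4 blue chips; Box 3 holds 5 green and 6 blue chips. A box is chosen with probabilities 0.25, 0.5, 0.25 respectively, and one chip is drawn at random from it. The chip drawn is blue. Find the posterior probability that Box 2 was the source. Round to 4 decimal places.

P(blue|Box 1) = 0.6667; P(blue|Box 2) = 0.5714; P(blue|Box 3) = 0.5455.
Prior × likelihood for each source: 0.25·0.6667=0.1667, 0.5·0.5714=0.2857, 0.25·0.5455=0.1364. Summing gives P(blue) = 0.58874.
P(Box 2 | blue) = 0.2857 / 0.58874 = 0.4853.

Posterior probability ≈ 0.4853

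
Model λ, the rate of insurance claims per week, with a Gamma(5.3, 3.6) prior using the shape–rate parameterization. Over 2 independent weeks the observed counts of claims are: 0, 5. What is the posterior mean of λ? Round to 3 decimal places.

Total count ∑xᵢ = 5 over n = 2 weeks.
Gamma is conjugate to the Poisson likelihood: posterior is Gamma(shape = 5.3+5 = 10.3, rate = 3.6+2 = 5.6).
Posterior mean = shape/rate = 10.3/5.6 = 1.839.

Posterior mean ≈ 1.839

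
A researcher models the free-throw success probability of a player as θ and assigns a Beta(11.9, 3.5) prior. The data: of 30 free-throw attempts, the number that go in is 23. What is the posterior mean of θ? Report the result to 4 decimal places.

Posterior mean ≈ 0.7687

The binomial likelihood is conjugate to the Beta prior: with 23 successes and 7 failures, the posterior is Beta(11.9+23, 3.5+7) = Beta(34.9, 10.5).
E[θ | data] = 34.9/(34.9+10.5) = 0.7687.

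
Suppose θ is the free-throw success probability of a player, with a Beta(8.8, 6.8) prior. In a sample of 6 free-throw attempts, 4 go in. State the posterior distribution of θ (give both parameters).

The binomial likelihood is conjugate to the Beta prior: with 4 successes and 2 failures, the posterior is Beta(8.8+4, 6.8+2) = Beta(12.8, 8.8).

Posterior: Beta(12.8, 8.8)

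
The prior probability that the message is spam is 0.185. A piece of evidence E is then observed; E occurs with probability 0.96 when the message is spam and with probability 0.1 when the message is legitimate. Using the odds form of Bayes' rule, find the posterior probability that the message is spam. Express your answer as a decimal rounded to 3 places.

Posterior probability ≈ 0.685

Prior odds = 0.185/(1−0.185) = 0.22699. In log-odds, ln(0.22699) = -1.4828.
Add log likelihood ratio: ln(9.6000) = 2.2618.
Posterior log-odds = 0.77893, so posterior odds = exp(0.77893) = 2.1791. Converting, P(H|E) = 2.1791/3.1791 = 0.685.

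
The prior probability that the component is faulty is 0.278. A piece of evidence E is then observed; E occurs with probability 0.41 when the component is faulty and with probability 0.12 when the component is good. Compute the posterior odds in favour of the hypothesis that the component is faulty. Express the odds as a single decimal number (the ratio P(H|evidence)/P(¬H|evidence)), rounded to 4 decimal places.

Prior odds = 0.278/(1−0.278) = 0.38504.
Likelihood ratio for E = 0.41/0.12 = 3.4167.
Posterior odds = prior odds × LR = 1.3156.

Posterior odds ≈ 1.3156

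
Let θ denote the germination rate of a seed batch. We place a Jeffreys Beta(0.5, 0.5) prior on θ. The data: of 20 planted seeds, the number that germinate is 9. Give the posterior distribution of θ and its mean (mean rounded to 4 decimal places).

Posterior: Beta(9.5, 11.5); mean ≈ 0.4524

Observing 9 successes and 11 failures updates Beta(0.5, 0.5) by adding the success and failure counts to the two shape parameters: α = 0.5+9 = 9.5, β = 0.5+11 = 11.5.
E[θ | data] = 9.5/(9.5+11.5) = 0.4524.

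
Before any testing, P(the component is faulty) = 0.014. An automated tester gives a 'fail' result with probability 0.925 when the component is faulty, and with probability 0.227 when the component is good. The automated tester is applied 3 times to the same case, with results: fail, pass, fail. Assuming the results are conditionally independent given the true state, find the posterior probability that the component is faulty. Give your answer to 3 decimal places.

Posterior P(H) ≈ 0.022

Let H be the event that the component is faulty; start with P(H) = 0.014. P('fail'|H) = 0.925, P('fail'|¬H) = 0.227.
Update on result 1 ('fail'): P(H) ← 0.925·0.0140 / (0.925·0.0140 + 0.227·0.9860) = 0.012950/0.23677 = 0.0547.
Update on result 2 ('pass'): P(H) ← 0.075·0.0547 / (0.075·0.0547 + 0.773·0.9453) = 0.0041020/0.73482 = 0.0056.
Update on result 3 ('fail'): P(H) ← 0.925·0.0056 / (0.925·0.0056 + 0.227·0.9944) = 0.0051637/0.23090 = 0.0224.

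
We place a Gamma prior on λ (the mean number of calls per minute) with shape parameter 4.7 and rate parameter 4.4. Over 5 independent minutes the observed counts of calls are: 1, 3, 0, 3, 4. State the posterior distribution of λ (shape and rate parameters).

Total count ∑xᵢ = 11 over n = 5 minutes.
Gamma is conjugate to the Poisson likelihood: posterior is Gamma(shape = 4.7+11 = 15.7, rate = 4.4+5 = 9.4).

Posterior: Gamma(shape=15.7, rate=9.4)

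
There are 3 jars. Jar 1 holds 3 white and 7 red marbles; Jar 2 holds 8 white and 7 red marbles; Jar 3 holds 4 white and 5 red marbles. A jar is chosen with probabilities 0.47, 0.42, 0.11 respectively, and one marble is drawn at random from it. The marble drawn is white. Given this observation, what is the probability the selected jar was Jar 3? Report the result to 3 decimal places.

Tabulate prior·likelihood by source: [1] prior 0.47, lik 0.3, product 0.1410; [2] prior 0.42, lik 0.5333, product 0.2240; [3] prior 0.11, lik 0.4444, product 0.04889.
Normalizing constant = 0.41389; the posterior for Jar 3 is its product over the sum, 0.04889/0.41389 = 0.118.

Posterior probability ≈ 0.118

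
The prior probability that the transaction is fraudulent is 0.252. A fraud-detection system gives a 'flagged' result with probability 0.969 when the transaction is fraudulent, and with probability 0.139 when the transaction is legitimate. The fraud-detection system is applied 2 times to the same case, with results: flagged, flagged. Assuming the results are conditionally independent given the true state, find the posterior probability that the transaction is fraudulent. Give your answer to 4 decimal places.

Posterior P(H) ≈ 0.9424

With H the event that the transaction is fraudulent, the joint likelihood of the observed sequence is P(data|H) = 0.969·0.969 = 0.93896 and P(data|¬H) = 0.139·0.139 = 0.019321.
Bayes: P(H|data) = 0.252·0.93896 / (0.252·0.93896 + 0.748·0.019321) = 0.23662/0.25107 = 0.9424.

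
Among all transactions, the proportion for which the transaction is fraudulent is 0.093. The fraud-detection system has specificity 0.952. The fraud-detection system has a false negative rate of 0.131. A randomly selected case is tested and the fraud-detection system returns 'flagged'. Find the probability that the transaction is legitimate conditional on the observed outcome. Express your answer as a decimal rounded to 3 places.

Write H for 'the transaction is fraudulent'. Prior odds H:¬H = 0.093/0.907 = 0.10254. For the 'flagged' outcome, the likelihood ratio is 0.869/0.048 = 18.104.
Posterior odds = 0.10254 × 18.104 = 1.8563, so P(H|E) = 1.8563/(1+1.8563) = 0.650. Then P(¬H|E) = 1 − 0.650 = 0.350.

P(¬H | E) ≈ 0.350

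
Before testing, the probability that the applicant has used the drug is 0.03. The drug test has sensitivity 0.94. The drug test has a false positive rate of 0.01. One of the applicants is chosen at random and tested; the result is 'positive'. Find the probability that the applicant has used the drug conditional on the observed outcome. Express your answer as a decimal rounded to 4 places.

P(H | E) ≈ 0.7441

Write H for 'the applicant has used the drug'. Prior odds H:¬H = 0.03/0.97 = 0.030928. For the 'positive' outcome, the likelihood ratio is 0.94/0.01 = 94.000.
Posterior odds = 0.030928 × 94.000 = 2.9072, so P(H|E) = 2.9072/(1+2.9072) = 0.7441.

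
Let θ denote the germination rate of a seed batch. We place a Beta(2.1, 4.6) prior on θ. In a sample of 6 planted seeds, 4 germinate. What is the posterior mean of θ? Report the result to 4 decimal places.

The binomial likelihood is conjugate to the Beta prior: with 4 successes and 2 failures, the posterior is Beta(2.1+4, 4.6+2) = Beta(6.1, 6.6).
E[θ | data] = 6.1/(6.1+6.6) = 0.4803.

Posterior mean ≈ 0.4803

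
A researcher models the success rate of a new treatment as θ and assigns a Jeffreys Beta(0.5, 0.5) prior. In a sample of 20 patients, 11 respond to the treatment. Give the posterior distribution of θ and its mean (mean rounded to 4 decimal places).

Observing 11 successes and 9 failures updates Beta(0.5, 0.5) by adding the success and failure counts to the two shape parameters: α = 0.5+11 = 11.5, β = 0.5+9 = 9.5.
Posterior mean = α/(α+β) = 11.5/21 = 0.5476.

Posterior: Beta(11.5, 9.5); mean ≈ 0.5476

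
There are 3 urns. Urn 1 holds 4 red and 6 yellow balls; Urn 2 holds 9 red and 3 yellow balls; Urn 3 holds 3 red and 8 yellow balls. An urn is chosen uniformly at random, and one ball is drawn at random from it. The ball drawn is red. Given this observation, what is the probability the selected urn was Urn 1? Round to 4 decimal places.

P(red|Urn 1) = 0.4; P(red|Urn 2) = 0.75; P(red|Urn 3) = 0.2727.
Prior × likelihood for each source: 0.333333·0.4=0.1333, 0.333333·0.75=0.2500, 0.333333·0.2727=0.09091. Summing gives P(red) = 0.47424.
P(Urn 1 | red) = 0.1333 / 0.47424 = 0.2812.

Posterior probability ≈ 0.2812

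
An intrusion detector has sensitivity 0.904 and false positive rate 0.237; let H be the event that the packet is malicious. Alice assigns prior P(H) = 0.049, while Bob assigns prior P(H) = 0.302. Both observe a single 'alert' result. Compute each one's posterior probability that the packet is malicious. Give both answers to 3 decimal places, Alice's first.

Alice: 0.164; Bob: 0.623

The likelihood ratio for an 'alert' result is 0.904/0.237 = 3.8143.
Alice: prior odds 0.049/0.951 = 0.051525; posterior odds 0.19653; posterior probability 0.164.
Bob: prior odds 0.302/0.698 = 0.43266; posterior odds 1.6503; posterior probability 0.623.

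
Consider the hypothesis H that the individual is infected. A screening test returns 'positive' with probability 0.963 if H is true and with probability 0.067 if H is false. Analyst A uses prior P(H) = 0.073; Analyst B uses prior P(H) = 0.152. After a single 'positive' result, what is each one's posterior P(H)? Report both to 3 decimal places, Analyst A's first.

The likelihood ratio for a 'positive' result is 0.963/0.067 = 14.373.
Analyst A: prior odds 0.073/0.927 = 0.078749; posterior odds 1.1319; posterior probability 0.531.
Analyst B: prior odds 0.152/0.848 = 0.17925; posterior odds 2.5763; posterior probability 0.720.

Analyst A: 0.531; Analyst B: 0.720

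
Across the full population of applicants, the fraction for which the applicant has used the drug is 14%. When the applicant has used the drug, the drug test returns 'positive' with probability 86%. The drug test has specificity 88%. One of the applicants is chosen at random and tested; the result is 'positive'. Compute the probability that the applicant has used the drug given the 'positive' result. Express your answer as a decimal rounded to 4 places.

Let H be the event that the applicant has used the drug. P(H) = 0.14, so P(¬H) = 0.86. With E the 'positive' result, P(E|H) = 0.86 and P(E|¬H) = 0.12.
P(E) = 0.86·0.14 + 0.12·0.86 = 0.12040 + 0.10320 = 0.22360.
By Bayes' theorem, P(H|E) = 0.12040 / 0.22360 = 0.5385.

P(H | E) ≈ 0.5385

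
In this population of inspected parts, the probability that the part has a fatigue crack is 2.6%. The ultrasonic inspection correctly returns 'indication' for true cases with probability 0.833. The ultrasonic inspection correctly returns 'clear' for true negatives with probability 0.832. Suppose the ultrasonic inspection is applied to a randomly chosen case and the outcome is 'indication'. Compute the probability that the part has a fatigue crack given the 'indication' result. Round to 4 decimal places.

P(H | E) ≈ 0.1169

Write H for 'the part has a fatigue crack'. Prior odds H:¬H = 0.026/0.974 = 0.026694. For the 'indication' outcome, the likelihood ratio is 0.833/0.168 = 4.9583.
Posterior odds = 0.026694 × 4.9583 = 0.13236, so P(H|E) = 0.13236/(1+0.13236) = 0.1169.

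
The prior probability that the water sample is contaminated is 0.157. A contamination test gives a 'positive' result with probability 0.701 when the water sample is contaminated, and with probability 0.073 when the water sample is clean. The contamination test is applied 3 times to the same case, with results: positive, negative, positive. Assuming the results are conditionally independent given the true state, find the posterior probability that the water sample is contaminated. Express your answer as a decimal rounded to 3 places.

With H the event that the water sample is contaminated, the joint likelihood of the observed sequence is P(data|H) = 0.701·0.299·0.701 = 0.14693 and P(data|¬H) = 0.073·0.927·0.073 = 0.0049400.
Bayes: P(H|data) = 0.157·0.14693 / (0.157·0.14693 + 0.843·0.0049400) = 0.023068/0.027232 = 0.8471.

Posterior P(H) ≈ 0.847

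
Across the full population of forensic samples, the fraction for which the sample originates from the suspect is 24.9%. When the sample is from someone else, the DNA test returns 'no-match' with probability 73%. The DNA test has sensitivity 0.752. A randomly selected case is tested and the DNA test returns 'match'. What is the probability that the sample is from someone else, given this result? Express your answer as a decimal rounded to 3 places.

Write H for 'the sample originates from the suspect'. Prior odds H:¬H = 0.249/0.751 = 0.33156. For the 'match' outcome, the likelihood ratio is 0.752/0.27 = 2.7852.
Posterior odds = 0.33156 × 2.7852 = 0.92345, so P(H|E) = 0.92345/(1+0.92345) = 0.480. Then P(¬H|E) = 1 − 0.480 = 0.520.

P(¬H | E) ≈ 0.520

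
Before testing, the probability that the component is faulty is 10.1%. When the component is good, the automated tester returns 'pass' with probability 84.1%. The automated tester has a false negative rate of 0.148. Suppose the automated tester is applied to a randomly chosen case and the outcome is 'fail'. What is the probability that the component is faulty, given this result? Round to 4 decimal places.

Let H be the event that the component is faulty. P(H) = 0.101, so P(¬H) = 0.899. With E the 'fail' result, P(E|H) = 0.852 and P(E|¬H) = 0.159.
P(E) = 0.852·0.101 + 0.159·0.899 = 0.086052 + 0.14294 = 0.22899.
By Bayes' theorem, P(H|E) = 0.086052 / 0.22899 = 0.3758.

P(H | E) ≈ 0.3758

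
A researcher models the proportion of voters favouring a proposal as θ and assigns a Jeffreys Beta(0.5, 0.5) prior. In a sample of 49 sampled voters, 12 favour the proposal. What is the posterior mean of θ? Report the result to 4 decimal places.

The binomial likelihood is conjugate to the Beta prior: with 12 successes and 37 failures, the posterior is Beta(0.5+12, 0.5+37) = Beta(12.5, 37.5).
Posterior mean = α/(α+β) = 12.5/50 = 0.2500.

Posterior mean ≈ 0.2500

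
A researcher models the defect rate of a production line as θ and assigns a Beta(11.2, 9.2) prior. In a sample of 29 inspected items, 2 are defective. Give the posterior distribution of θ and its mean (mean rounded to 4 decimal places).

Posterior: Beta(13.2, 36.2); mean ≈ 0.2672

Observing 2 successes and 27 failures updates Beta(11.2, 9.2) by adding the success and failure counts to the two shape parameters: α = 11.2+2 = 13.2, β = 9.2+27 = 36.2.
E[θ | data] = 13.2/(13.2+36.2) = 0.2672.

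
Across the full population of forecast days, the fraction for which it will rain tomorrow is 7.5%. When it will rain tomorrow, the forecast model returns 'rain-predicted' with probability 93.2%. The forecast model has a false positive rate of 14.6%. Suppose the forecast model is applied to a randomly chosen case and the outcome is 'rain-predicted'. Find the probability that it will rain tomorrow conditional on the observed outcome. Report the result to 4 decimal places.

P(H | E) ≈ 0.3411

Let H be the event that it will rain tomorrow. P(H) = 0.075, so P(¬H) = 0.925. With E the 'rain-predicted' result, P(E|H) = 0.932 and P(E|¬H) = 0.146.
P(E) = 0.932·0.075 + 0.146·0.925 = 0.069900 + 0.13505 = 0.20495.
By Bayes' theorem, P(H|E) = 0.069900 / 0.20495 = 0.3411.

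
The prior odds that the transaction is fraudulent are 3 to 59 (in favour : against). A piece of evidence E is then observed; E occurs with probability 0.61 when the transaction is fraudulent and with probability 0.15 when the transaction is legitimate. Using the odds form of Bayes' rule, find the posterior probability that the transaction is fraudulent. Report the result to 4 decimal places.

Prior odds = 3/59 = 0.050847. In log-odds, ln(0.050847) = -2.9789.
Add log likelihood ratio: ln(4.0667) = 1.4028.
Posterior log-odds = -1.5761, so posterior odds = exp(-1.5761) = 0.20678. Converting, P(H|E) = 0.20678/1.2068 = 0.1713.

Posterior probability ≈ 0.1713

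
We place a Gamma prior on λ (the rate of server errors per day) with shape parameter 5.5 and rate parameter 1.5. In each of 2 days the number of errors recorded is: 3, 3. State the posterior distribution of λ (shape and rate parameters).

Total count ∑xᵢ = 6 over n = 2 days.
Gamma is conjugate to the Poisson likelihood: posterior is Gamma(shape = 5.5+6 = 11.5, rate = 1.5+2 = 3.5).

Posterior: Gamma(shape=11.5, rate=3.5)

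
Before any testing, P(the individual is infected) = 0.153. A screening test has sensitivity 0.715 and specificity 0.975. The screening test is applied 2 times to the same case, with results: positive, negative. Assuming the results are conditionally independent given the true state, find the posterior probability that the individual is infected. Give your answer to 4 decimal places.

With H the event that the individual is infected, the joint likelihood of the observed sequence is P(data|H) = 0.715·0.285 = 0.20377 and P(data|¬H) = 0.025·0.975 = 0.024375.
Bayes: P(H|data) = 0.153·0.20377 / (0.153·0.20377 + 0.847·0.024375) = 0.031178/0.051823 = 0.6016.

Posterior P(H) ≈ 0.6016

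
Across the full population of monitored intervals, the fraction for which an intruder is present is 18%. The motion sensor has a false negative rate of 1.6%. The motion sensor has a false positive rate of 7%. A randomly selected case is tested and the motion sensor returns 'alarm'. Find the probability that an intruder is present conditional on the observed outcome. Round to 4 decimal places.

Let H be the event that an intruder is present. P(H) = 0.18, so P(¬H) = 0.82. With E the 'alarm' result, P(E|H) = 0.984 and P(E|¬H) = 0.07.
P(E) = 0.984·0.18 + 0.07·0.82 = 0.17712 + 0.057400 = 0.23452.
By Bayes' theorem, P(H|E) = 0.17712 / 0.23452 = 0.7552.

P(H | E) ≈ 0.7552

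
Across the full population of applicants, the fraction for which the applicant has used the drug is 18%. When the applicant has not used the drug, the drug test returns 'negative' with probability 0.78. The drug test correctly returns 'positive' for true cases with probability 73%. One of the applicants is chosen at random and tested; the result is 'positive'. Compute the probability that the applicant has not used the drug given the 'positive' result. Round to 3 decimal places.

Write H for 'the applicant has used the drug'. Prior odds H:¬H = 0.18/0.82 = 0.21951. For the 'positive' outcome, the likelihood ratio is 0.73/0.22 = 3.3182.
Posterior odds = 0.21951 × 3.3182 = 0.72838, so P(H|E) = 0.72838/(1+0.72838) = 0.421. Then P(¬H|E) = 1 − 0.421 = 0.579.

P(¬H | E) ≈ 0.579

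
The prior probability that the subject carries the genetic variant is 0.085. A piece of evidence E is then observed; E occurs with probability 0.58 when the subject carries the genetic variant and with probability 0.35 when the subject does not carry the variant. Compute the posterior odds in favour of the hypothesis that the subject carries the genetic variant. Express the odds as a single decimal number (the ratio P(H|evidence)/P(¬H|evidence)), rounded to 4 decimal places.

Prior odds = 0.085/(1−0.085) = 0.092896.
Likelihood ratio for E = 0.58/0.35 = 1.6571.
Posterior odds = prior odds × LR = 0.15394.

Posterior odds ≈ 0.1539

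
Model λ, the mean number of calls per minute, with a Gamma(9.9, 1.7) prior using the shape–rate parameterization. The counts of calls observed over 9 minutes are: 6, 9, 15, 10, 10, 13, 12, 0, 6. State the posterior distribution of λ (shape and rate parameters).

The Poisson likelihood adds the total count to the shape and the number of exposure periods to the rate. Here ∑xᵢ = 81 and n = 9, so shape 9.9→90.9 and rate 1.7→10.7.

Posterior: Gamma(shape=90.9, rate=10.7)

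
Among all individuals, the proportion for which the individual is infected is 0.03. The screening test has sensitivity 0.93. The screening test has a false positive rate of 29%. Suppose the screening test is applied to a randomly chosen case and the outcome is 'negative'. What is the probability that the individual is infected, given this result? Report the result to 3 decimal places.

Let H be the event that the individual is infected. P(H) = 0.03, so P(¬H) = 0.97. With E the 'negative' result, P(E|H) = 0.07 and P(E|¬H) = 0.71.
P(E) = 0.07·0.03 + 0.71·0.97 = 0.0021000 + 0.68870 = 0.69080.
By Bayes' theorem, P(H|E) = 0.0021000 / 0.69080 = 0.003.

P(H | E) ≈ 0.003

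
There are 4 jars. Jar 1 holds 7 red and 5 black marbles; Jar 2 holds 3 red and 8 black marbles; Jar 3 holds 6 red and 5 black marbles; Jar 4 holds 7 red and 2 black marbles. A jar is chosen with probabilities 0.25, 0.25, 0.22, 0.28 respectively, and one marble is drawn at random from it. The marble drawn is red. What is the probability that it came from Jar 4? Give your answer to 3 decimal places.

Posterior probability ≈ 0.395

P(red|Jar 1) = 0.5833; P(red|Jar 2) = 0.2727; P(red|Jar 3) = 0.5455; P(red|Jar 4) = 0.7778.
Prior × likelihood for each source: 0.25·0.5833=0.1458, 0.25·0.2727=0.06818, 0.22·0.5455=0.1200, 0.28·0.7778=0.2178. Summing gives P(red) = 0.55179.
P(Jar 4 | red) = 0.2178 / 0.55179 = 0.395.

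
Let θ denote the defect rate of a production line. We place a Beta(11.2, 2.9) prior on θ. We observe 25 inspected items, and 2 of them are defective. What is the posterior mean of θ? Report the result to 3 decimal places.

The binomial likelihood is conjugate to the Beta prior: with 2 successes and 23 failures, the posterior is Beta(11.2+2, 2.9+23) = Beta(13.2, 25.9).
E[θ | data] = 13.2/(13.2+25.9) = 0.338.

Posterior mean ≈ 0.338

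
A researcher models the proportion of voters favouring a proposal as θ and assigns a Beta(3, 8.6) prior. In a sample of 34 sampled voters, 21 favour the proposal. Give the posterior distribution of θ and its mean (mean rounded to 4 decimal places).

The binomial likelihood is conjugate to the Beta prior: with 21 successes and 13 failures, the posterior is Beta(3+21, 8.6+13) = Beta(24, 21.6).
E[θ | data] = 24/(24+21.6) = 0.5263.

Posterior: Beta(24, 21.6); mean ≈ 0.5263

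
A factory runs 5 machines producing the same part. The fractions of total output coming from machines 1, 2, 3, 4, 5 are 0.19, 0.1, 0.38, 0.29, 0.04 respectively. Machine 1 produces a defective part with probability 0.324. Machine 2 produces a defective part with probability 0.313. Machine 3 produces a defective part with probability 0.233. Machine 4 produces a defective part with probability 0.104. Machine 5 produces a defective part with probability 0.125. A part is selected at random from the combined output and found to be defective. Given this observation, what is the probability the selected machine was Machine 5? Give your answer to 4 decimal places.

Posterior probability ≈ 0.0231

Tabulate prior·likelihood by source: [1] prior 0.19, lik 0.324, product 0.06156; [2] prior 0.1, lik 0.313, product 0.03130; [3] prior 0.38, lik 0.233, product 0.08854; [4] prior 0.29, lik 0.104, product 0.03016; [5] prior 0.04, lik 0.125, product 0.005000.
Normalizing constant = 0.21656; the posterior for Machine 5 is its product over the sum, 0.005000/0.21656 = 0.0231.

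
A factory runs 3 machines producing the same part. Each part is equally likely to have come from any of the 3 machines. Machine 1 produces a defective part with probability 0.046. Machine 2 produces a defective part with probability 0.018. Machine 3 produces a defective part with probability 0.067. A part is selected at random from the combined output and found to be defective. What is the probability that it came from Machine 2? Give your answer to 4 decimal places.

P(defective|M1) = 0.046; P(defective|M2) = 0.018; P(defective|M3) = 0.067.
Prior × likelihood for each source: 0.333333·0.046=0.01533, 0.333333·0.018=0.006000, 0.333333·0.067=0.02233. Summing gives P(defective) = 0.043667.
P(Machine 2 | defective) = 0.006000 / 0.043667 = 0.1374.

Posterior probability ≈ 0.1374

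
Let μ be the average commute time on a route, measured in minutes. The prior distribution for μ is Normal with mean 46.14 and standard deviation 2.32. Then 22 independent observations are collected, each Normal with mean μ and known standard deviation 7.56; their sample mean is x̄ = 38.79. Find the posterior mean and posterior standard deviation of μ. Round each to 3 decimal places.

Prior precision 1/τ₀² = 1/2.32² = 0.185791; data precision n/σ² = 22/7.56² = 0.384928.
Posterior precision = 0.185791 + 0.384928 = 0.570718, giving posterior SD = 1/√0.570718 = 1.324.
Posterior mean = (0.185791·46.14 + 0.384928·38.79) / 0.570718 = 41.183.

Posterior mean ≈ 41.183; posterior SD ≈ 1.324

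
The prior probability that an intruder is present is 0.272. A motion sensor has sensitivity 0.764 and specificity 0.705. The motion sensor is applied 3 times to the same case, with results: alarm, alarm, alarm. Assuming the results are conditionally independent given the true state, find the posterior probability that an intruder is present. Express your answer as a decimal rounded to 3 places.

Posterior P(H) ≈ 0.866

With H the event that an intruder is present, the joint likelihood of the observed sequence is P(data|H) = 0.764·0.764·0.764 = 0.44594 and P(data|¬H) = 0.295·0.295·0.295 = 0.025672.
Bayes: P(H|data) = 0.272·0.44594 / (0.272·0.44594 + 0.728·0.025672) = 0.12130/0.13999 = 0.8665.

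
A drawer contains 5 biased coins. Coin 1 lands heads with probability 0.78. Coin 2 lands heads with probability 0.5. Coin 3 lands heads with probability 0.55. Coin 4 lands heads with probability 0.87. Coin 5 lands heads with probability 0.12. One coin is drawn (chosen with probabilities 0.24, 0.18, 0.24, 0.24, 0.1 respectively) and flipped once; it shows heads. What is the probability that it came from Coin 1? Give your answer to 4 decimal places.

Posterior probability ≈ 0.2971

P(heads|C1) = 0.78; P(heads|C2) = 0.5; P(heads|C3) = 0.55; P(heads|C4) = 0.87; P(heads|C5) = 0.12.
Prior × likelihood for each source: 0.24·0.78=0.1872, 0.18·0.5=0.09000, 0.24·0.55=0.1320, 0.24·0.87=0.2088, 0.1·0.12=0.01200. Summing gives P(heads) = 0.63000.
P(Coin 1 | heads) = 0.1872 / 0.63000 = 0.2971.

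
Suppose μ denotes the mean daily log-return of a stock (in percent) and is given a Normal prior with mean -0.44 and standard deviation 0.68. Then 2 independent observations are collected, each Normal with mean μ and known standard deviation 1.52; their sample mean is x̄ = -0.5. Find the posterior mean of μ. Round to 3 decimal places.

Prior precision 1/τ₀² = 1/0.68² = 2.16263; data precision n/σ² = 2/1.52² = 0.865651.
Posterior precision = 2.16263 + 0.865651 = 3.02828.
Posterior mean = (2.16263·-0.44 + 0.865651·-0.5) / 3.02828 = -0.457.

Posterior mean ≈ -0.457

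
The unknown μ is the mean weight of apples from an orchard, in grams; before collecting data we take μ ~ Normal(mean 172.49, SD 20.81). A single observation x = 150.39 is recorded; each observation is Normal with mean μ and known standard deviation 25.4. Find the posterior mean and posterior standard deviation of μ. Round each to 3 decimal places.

With known σ, the Normal prior is conjugate. Weight on the data is w = (n/σ²)/(n/σ² + 1/τ₀²) = 0.00155000/(0.00155000+0.00230917) = 0.40164.
Posterior mean = w·x̄ + (1−w)·μ₀ = 0.40164·150.39 + 0.59836·172.49 = 163.614. Posterior variance = 1/(0.00155000+0.00230917) = 259.123, so SD = 16.097.

Posterior mean ≈ 163.614; posterior SD ≈ 16.097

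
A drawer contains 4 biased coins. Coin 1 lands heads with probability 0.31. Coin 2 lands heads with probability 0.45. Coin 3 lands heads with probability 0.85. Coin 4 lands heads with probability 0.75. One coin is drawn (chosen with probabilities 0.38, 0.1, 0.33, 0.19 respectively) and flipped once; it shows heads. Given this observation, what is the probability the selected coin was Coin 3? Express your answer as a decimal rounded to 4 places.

Tabulate prior·likelihood by source: [1] prior 0.38, lik 0.31, product 0.1178; [2] prior 0.1, lik 0.45, product 0.04500; [3] prior 0.33, lik 0.85, product 0.2805; [4] prior 0.19, lik 0.75, product 0.1425.
Normalizing constant = 0.58580; the posterior for Coin 3 is its product over the sum, 0.2805/0.58580 = 0.4788.

Posterior probability ≈ 0.4788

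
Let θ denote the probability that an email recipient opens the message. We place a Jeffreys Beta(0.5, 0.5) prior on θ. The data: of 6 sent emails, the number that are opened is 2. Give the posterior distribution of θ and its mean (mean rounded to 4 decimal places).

Observing 2 successes and 4 failures updates Beta(0.5, 0.5) by adding the success and failure counts to the two shape parameters: α = 0.5+2 = 2.5, β = 0.5+4 = 4.5.
E[θ | data] = 2.5/(2.5+4.5) = 0.3571.

Posterior: Beta(2.5, 4.5); mean ≈ 0.3571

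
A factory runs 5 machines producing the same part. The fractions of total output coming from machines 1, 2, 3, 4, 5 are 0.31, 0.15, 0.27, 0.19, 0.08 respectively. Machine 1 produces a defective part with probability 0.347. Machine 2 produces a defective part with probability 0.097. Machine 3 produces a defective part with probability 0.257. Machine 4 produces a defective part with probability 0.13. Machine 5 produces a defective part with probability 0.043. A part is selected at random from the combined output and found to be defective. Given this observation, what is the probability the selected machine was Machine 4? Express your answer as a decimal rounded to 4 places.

P(defective|M1) = 0.347; P(defective|M2) = 0.097; P(defective|M3) = 0.257; P(defective|M4) = 0.13; P(defective|M5) = 0.043.
Prior × likelihood for each source: 0.31·0.347=0.1076, 0.15·0.097=0.01455, 0.27·0.257=0.06939, 0.19·0.13=0.02470, 0.08·0.043=0.003440. Summing gives P(defective) = 0.21965.
P(Machine 4 | defective) = 0.02470 / 0.21965 = 0.1125.

Posterior probability ≈ 0.1125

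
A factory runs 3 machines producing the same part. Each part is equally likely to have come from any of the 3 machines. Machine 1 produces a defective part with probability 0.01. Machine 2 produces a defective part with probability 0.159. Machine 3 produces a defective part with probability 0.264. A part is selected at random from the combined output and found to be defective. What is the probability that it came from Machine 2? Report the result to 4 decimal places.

P(defective|M1) = 0.01; P(defective|M2) = 0.159; P(defective|M3) = 0.264.
Prior × likelihood for each source: 0.333333·0.01=0.003333, 0.333333·0.159=0.05300, 0.333333·0.264=0.08800. Summing gives P(defective) = 0.14433.
P(Machine 2 | defective) = 0.05300 / 0.14433 = 0.3672.

Posterior probability ≈ 0.3672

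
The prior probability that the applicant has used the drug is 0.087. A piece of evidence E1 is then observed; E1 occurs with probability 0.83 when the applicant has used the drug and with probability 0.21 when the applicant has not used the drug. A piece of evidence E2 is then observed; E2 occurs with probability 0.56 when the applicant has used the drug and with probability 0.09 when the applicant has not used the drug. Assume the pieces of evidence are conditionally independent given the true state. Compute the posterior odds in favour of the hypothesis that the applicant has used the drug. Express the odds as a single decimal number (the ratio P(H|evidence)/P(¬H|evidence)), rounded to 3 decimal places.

Posterior odds ≈ 2.343

Prior odds = 0.087/(1−0.087) = 0.095290.
Likelihood ratio for E1 = 0.83/0.21 = 3.9524.
Likelihood ratio for E2 = 0.56/0.09 = 6.2222.
Posterior odds = prior odds × LR₁ × LR₂ = 2.3434.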